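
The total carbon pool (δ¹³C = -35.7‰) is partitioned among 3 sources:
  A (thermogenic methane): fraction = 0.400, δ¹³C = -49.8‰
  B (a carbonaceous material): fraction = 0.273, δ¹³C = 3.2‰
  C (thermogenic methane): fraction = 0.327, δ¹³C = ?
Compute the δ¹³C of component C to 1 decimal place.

Isotope mass balance: δ_bulk = Σ fᵢ·δᵢ.
-35.7 = 0.400×(-49.8) + 0.273×(3.2) + 0.327×δ_C
0.327·δ_C = -35.7 − (-19.046) = -16.654
δ_C = -16.654 / 0.327 = -50.93‰

-50.9‰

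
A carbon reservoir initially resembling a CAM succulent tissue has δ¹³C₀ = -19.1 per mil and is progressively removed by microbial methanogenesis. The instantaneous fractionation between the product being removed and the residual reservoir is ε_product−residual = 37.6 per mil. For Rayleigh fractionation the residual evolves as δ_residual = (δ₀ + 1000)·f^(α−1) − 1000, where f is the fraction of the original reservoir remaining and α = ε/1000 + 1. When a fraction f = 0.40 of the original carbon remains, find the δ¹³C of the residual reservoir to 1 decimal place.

-52.3 per mil

Rayleigh residual: δ_res = (δ₀ + 1000)·f^(α−1) − 1000
α = ε/1000 + 1 = 1.03760, so α − 1 = 0.03760
f^(α−1) = 0.40^(0.03760) = 0.966134
δ_res = (-19.1 + 1000) × 0.966134 − 1000 = 947.681 − 1000 = -52.32 per mil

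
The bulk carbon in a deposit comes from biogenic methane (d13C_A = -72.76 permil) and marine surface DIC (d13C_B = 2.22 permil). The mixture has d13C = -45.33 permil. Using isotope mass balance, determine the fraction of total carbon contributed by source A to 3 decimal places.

0.634

δ_mix = f_A·δ_A + (1 − f_A)·δ_B  ⇒  f_A = (δ_mix − δ_B)/(δ_A − δ_B)
f_A = (-45.33 − (2.22)) / (-72.76 − (2.22))
f_A = -47.55 / -74.98 = 0.6342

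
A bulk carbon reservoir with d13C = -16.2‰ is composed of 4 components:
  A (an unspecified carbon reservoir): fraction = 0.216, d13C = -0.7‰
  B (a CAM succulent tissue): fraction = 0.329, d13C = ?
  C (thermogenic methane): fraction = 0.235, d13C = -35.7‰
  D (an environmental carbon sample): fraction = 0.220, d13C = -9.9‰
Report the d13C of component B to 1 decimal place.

Isotope mass balance: δ_bulk = Σ fᵢ·δᵢ.
-16.2 = 0.216×(-0.7) + 0.329×δ_B + 0.235×(-35.7) + 0.220×(-9.9)
0.329·δ_B = -16.2 − (-10.719) = -5.481
δ_B = -5.481 / 0.329 = -16.66‰

-16.7‰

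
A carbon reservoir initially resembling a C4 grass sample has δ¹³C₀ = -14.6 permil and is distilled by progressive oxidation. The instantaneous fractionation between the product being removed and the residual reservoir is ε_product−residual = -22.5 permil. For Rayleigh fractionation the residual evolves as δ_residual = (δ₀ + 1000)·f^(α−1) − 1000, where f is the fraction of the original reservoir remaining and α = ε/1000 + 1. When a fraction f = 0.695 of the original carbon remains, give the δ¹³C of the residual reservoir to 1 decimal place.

Rayleigh residual: δ_res = (δ₀ + 1000)·f^(α−1) − 1000
α = ε/1000 + 1 = 0.97750, so α − 1 = -0.02250
f^(α−1) = 0.695^(-0.02250) = 1.008220
δ_res = (-14.6 + 1000) × 1.008220 − 1000 = 993.500 − 1000 = -6.50 permil

-6.5 permil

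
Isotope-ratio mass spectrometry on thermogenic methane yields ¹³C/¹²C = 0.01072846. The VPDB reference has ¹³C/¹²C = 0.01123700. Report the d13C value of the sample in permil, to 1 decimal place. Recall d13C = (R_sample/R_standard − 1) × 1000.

d13C = (R_sample / R_standard − 1) × 1000
R_sample / R_standard = 0.01072846 / 0.01123700 = 0.954744
d13C = (0.954744 − 1) × 1000 = -45.26 permil

-45.3 permil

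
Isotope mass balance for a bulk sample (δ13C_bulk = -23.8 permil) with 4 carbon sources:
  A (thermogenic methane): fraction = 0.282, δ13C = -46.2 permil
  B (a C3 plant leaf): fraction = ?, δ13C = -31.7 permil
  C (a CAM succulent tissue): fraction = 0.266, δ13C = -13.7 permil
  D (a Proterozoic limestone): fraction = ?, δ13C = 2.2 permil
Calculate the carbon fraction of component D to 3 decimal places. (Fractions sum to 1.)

Let f_D and f_B be the unknown fractions; fractions sum to 1 so f_D + f_B = 0.452.
Mass balance: Σ fᵢ·δᵢ = δ_bulk ⇒ f_D·(2.2) + f_B·(-31.7) = -23.8 − (-16.673) = -7.127
Substitute f_B = 0.452 − f_D:
f_D·(2.2 − -31.7) = -7.127 − 0.452×(-31.7) = 7.201
f_D = 7.201 / 33.9 = 0.2124

0.212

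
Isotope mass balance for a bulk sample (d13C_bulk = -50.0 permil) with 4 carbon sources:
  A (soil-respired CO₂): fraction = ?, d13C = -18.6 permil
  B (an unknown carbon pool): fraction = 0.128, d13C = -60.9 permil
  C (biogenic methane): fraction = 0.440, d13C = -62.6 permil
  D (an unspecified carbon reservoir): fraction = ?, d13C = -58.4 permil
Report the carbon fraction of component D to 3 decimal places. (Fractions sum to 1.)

Let f_D and f_A be the unknown fractions; fractions sum to 1 so f_D + f_A = 0.432.
Mass balance: Σ fᵢ·δᵢ = δ_bulk ⇒ f_D·(-58.4) + f_A·(-18.6) = -50.0 − (-35.339) = -14.661
Substitute f_A = 0.432 − f_D:
f_D·(-58.4 − -18.6) = -14.661 − 0.432×(-18.6) = -6.626
f_D = -6.626 / -39.8 = 0.1665

0.166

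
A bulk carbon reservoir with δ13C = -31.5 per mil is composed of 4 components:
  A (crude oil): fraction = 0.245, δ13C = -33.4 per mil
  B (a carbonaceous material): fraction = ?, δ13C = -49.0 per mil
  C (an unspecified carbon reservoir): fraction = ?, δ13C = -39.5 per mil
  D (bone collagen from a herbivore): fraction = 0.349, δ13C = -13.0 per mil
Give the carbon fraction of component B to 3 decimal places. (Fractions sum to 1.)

0.289

Let f_B and f_C be the unknown fractions; fractions sum to 1 so f_B + f_C = 0.406.
Mass balance: Σ fᵢ·δᵢ = δ_bulk ⇒ f_B·(-49.0) + f_C·(-39.5) = -31.5 − (-12.720) = -18.780
Substitute f_C = 0.406 − f_B:
f_B·(-49.0 − -39.5) = -18.780 − 0.406×(-39.5) = -2.743
f_B = -2.743 / -9.5 = 0.2887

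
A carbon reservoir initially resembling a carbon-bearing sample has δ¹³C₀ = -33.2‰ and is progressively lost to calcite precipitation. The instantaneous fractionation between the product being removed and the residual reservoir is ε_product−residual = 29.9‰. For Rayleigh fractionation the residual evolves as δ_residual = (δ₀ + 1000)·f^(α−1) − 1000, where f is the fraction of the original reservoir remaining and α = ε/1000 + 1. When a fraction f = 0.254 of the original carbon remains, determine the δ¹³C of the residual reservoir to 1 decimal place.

-72.0‰

Rayleigh residual: δ_res = (δ₀ + 1000)·f^(α−1) − 1000
α = ε/1000 + 1 = 1.02990, so α − 1 = 0.02990
f^(α−1) = 0.254^(0.02990) = 0.959853
δ_res = (-33.2 + 1000) × 0.959853 − 1000 = 927.985 − 1000 = -72.01‰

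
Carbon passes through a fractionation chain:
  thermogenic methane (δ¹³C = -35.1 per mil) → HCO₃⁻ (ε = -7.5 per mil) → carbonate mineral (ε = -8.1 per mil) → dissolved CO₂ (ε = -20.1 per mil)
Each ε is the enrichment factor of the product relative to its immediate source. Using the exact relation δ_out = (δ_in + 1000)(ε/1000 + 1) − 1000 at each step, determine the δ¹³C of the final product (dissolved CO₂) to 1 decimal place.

step 1: δ = (-35.10 + 1000)·(-7.5/1000 + 1) − 1000 = -42.34 per mil
step 2: δ = (-42.34 + 1000)·(-8.1/1000 + 1) − 1000 = -50.09 per mil
step 3: δ = (-50.09 + 1000)·(-20.1/1000 + 1) − 1000 = -69.19 per mil

-69.2 per mil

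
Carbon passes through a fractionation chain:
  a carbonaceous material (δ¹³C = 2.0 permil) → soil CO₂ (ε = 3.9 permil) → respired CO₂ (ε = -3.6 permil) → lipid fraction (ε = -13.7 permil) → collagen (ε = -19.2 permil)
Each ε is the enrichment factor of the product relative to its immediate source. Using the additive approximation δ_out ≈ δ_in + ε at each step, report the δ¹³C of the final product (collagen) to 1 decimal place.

step 1: δ ≈ 2.0 + (3.9) = 5.9 permil
step 2: δ ≈ 5.9 + (-3.6) = 2.3 permil
step 3: δ ≈ 2.3 + (-13.7) = -11.4 permil
step 4: δ ≈ -11.4 + (-19.2) = -30.6 permil

-30.6 permil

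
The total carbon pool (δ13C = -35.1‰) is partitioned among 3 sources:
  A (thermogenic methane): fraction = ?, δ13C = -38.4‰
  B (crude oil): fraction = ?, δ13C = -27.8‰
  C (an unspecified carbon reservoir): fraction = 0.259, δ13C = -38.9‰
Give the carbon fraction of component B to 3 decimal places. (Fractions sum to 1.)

Let f_B and f_A be the unknown fractions; fractions sum to 1 so f_B + f_A = 0.741.
Mass balance: Σ fᵢ·δᵢ = δ_bulk ⇒ f_B·(-27.8) + f_A·(-38.4) = -35.1 − (-10.075) = -25.025
Substitute f_A = 0.741 − f_B:
f_B·(-27.8 − -38.4) = -25.025 − 0.741×(-38.4) = 3.429
f_B = 3.429 / 10.6 = 0.3235

0.324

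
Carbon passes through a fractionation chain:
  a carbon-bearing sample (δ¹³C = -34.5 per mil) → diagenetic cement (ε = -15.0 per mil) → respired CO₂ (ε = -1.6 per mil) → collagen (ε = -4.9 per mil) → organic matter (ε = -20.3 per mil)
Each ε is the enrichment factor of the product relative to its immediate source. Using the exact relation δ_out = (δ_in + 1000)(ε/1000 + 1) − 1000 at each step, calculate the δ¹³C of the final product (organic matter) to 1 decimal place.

step 1: δ = (-34.50 + 1000)·(-15.0/1000 + 1) − 1000 = -48.98 per mil
step 2: δ = (-48.98 + 1000)·(-1.6/1000 + 1) − 1000 = -50.50 per mil
step 3: δ = (-50.50 + 1000)·(-4.9/1000 + 1) − 1000 = -55.16 per mil
step 4: δ = (-55.16 + 1000)·(-20.3/1000 + 1) − 1000 = -74.34 per mil

-74.3 per mil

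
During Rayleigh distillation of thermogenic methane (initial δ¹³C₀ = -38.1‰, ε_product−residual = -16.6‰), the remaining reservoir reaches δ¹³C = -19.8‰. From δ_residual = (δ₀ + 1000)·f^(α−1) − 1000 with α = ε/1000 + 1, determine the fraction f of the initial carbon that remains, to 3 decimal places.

0.321

α − 1 = ε/1000 = -0.0166
(δ_res + 1000)/(δ₀ + 1000) = (-19.8 + 1000)/(-38.1 + 1000) = 980.2/961.9 = 1.019025
f = 1.019025^(1/-0.0166) = exp(ln(1.019025)/-0.0166) = exp(0.01885/-0.0166)
f = exp(-1.1353) = 0.3213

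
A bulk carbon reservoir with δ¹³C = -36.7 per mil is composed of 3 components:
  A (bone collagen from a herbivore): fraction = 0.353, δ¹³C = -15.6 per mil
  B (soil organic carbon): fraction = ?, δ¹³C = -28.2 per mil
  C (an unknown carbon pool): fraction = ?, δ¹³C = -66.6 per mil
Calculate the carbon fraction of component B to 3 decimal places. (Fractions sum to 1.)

Let f_B and f_C be the unknown fractions; fractions sum to 1 so f_B + f_C = 0.647.
Mass balance: Σ fᵢ·δᵢ = δ_bulk ⇒ f_B·(-28.2) + f_C·(-66.6) = -36.7 − (-5.507) = -31.193
Substitute f_C = 0.647 − f_B:
f_B·(-28.2 − -66.6) = -31.193 − 0.647×(-66.6) = 11.897
f_B = 11.897 / 38.4 = 0.3098

0.310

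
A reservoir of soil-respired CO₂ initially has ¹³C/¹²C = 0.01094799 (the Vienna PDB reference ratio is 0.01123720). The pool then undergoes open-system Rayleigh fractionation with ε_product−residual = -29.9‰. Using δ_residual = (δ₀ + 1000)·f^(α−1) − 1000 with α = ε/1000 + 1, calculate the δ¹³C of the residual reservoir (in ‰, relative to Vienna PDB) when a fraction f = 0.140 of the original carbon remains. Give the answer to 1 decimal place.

33.3‰

δ₀ = (0.01094799/0.01123720 − 1)×1000 = (0.974263 − 1)×1000 = -25.737‰
α − 1 = ε/1000 = -0.0299
f^(α−1) = 0.140^(-0.0299) = 1.060549
δ_res = (-25.737 + 1000) × 1.060549 − 1000 = 1033.254 − 1000 = 33.25‰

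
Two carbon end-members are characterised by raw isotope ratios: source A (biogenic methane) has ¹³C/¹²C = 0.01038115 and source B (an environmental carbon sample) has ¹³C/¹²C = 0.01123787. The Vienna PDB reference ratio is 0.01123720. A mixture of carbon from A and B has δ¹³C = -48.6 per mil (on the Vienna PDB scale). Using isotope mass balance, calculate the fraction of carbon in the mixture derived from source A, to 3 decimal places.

δ_A = (0.01038115/0.01123720 − 1)×1000 = (0.923820 − 1)×1000 = -76.180 per mil
δ_B = (0.01123787/0.01123720 − 1)×1000 = (1.000060 − 1)×1000 = 0.060 per mil
f_A = (δ_mix − δ_B)/(δ_A − δ_B) = (-48.6 − (0.060))/(-76.180 − (0.060))
f_A = -48.660 / -76.240 = 0.6382

0.638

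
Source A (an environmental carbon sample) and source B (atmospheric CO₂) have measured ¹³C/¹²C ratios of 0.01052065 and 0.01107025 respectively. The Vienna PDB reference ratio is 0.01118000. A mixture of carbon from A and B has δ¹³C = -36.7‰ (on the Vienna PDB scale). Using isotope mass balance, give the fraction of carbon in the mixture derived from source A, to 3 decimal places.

0.547

δ_A = (0.01052065/0.01118000 − 1)×1000 = (0.941024 − 1)×1000 = -58.976‰
δ_B = (0.01107025/0.01118000 − 1)×1000 = (0.990183 − 1)×1000 = -9.817‰
f_A = (δ_mix − δ_B)/(δ_A − δ_B) = (-36.7 − (-9.817))/(-58.976 − (-9.817))
f_A = -26.883 / -49.159 = 0.5469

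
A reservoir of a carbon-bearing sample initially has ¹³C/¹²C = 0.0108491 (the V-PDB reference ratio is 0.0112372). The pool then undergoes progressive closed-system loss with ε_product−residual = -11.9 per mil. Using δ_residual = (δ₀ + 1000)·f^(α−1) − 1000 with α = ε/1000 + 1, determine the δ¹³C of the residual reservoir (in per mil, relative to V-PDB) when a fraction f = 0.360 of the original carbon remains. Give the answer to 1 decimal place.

-22.7 per mil

δ₀ = (0.0108491/0.0112372 − 1)×1000 = (0.965463 − 1)×1000 = -34.537 per mil
α − 1 = ε/1000 = -0.0119
f^(α−1) = 0.360^(-0.0119) = 1.012232
δ_res = (-34.537 + 1000) × 1.012232 − 1000 = 977.272 − 1000 = -22.73 per mil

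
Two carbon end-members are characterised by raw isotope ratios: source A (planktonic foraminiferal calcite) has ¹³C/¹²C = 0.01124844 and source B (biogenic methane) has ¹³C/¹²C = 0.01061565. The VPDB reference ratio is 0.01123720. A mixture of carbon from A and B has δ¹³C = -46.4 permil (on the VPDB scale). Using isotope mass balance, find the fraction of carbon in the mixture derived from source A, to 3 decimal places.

δ_A = (0.01124844/0.01123720 − 1)×1000 = (1.001000 − 1)×1000 = 1.000 permil
δ_B = (0.01061565/0.01123720 − 1)×1000 = (0.944688 − 1)×1000 = -55.312 permil
f_A = (δ_mix − δ_B)/(δ_A − δ_B) = (-46.4 − (-55.312))/(1.000 − (-55.312))
f_A = 8.912 / 56.312 = 0.1583

0.158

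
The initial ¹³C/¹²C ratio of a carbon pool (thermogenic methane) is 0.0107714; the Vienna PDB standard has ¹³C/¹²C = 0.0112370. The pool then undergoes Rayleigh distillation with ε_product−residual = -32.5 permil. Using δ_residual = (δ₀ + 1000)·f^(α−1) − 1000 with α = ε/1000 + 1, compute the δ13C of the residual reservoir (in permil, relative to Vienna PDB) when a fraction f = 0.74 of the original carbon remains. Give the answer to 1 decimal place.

δ₀ = (0.0107714/0.0112370 − 1)×1000 = (0.958565 − 1)×1000 = -41.435 permil
α − 1 = ε/1000 = -0.0325
f^(α−1) = 0.74^(-0.0325) = 1.009834
δ_res = (-41.435 + 1000) × 1.009834 − 1000 = 967.992 − 1000 = -32.01 permil

-32.0 permil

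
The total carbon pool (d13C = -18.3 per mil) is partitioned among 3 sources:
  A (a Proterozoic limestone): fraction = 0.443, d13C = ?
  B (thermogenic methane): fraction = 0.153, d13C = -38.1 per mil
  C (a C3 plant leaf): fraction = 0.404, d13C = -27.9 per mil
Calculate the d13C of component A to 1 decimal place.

-2.7 per mil

Isotope mass balance: δ_bulk = Σ fᵢ·δᵢ.
-18.3 = 0.443×δ_A + 0.153×(-38.1) + 0.404×(-27.9)
0.443·δ_A = -18.3 − (-17.101) = -1.199
δ_A = -1.199 / 0.443 = -2.71 per mil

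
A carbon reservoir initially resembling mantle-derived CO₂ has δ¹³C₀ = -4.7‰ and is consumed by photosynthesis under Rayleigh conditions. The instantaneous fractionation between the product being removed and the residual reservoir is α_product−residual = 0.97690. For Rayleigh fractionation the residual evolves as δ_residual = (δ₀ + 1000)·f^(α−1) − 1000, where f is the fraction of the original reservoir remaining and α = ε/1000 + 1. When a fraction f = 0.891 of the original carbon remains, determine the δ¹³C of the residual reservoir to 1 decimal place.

Rayleigh residual: δ_res = (δ₀ + 1000)·f^(α−1) − 1000
α − 1 = -0.02310
f^(α−1) = 0.891^(-0.02310) = 1.002670
δ_res = (-4.7 + 1000) × 1.002670 − 1000 = 997.957 − 1000 = -2.04‰

-2.0‰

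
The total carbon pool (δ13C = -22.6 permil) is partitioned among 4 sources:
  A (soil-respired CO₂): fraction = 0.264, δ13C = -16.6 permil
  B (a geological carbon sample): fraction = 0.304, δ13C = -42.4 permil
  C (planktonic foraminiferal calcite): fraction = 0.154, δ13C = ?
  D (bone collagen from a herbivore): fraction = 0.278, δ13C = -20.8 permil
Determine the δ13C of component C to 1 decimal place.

Isotope mass balance: δ_bulk = Σ fᵢ·δᵢ.
-22.6 = 0.264×(-16.6) + 0.304×(-42.4) + 0.154×δ_C + 0.278×(-20.8)
0.154·δ_C = -22.6 − (-23.054) = 0.454
δ_C = 0.454 / 0.154 = 2.95 permil

3.0 permil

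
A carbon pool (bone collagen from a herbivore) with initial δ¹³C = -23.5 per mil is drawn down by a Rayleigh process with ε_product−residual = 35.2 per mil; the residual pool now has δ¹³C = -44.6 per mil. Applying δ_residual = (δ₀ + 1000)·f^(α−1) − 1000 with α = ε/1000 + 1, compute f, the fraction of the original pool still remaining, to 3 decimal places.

0.538

α − 1 = ε/1000 = 0.0352
(δ_res + 1000)/(δ₀ + 1000) = (-44.6 + 1000)/(-23.5 + 1000) = 955.4/976.5 = 0.978392
f = 0.978392^(1/0.0352) = exp(ln(0.978392)/0.0352) = exp(-0.02184/0.0352)
f = exp(-0.6206) = 0.5376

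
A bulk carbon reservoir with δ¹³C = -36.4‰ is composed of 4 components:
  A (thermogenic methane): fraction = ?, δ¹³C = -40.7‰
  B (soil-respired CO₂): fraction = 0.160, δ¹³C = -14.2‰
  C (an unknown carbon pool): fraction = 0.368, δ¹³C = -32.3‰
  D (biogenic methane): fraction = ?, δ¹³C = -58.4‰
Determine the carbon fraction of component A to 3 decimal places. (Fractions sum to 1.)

0.301

Let f_A and f_D be the unknown fractions; fractions sum to 1 so f_A + f_D = 0.472.
Mass balance: Σ fᵢ·δᵢ = δ_bulk ⇒ f_A·(-40.7) + f_D·(-58.4) = -36.4 − (-14.158) = -22.242
Substitute f_D = 0.472 − f_A:
f_A·(-40.7 − -58.4) = -22.242 − 0.472×(-58.4) = 5.323
f_A = 5.323 / 17.7 = 0.3007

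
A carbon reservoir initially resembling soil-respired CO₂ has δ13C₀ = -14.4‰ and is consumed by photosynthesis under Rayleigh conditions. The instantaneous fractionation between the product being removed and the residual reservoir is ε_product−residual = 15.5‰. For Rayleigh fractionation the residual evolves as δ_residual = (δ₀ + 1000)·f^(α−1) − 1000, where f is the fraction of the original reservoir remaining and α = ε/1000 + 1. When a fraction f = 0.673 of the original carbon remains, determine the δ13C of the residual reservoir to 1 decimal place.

Rayleigh residual: δ_res = (δ₀ + 1000)·f^(α−1) − 1000
α = ε/1000 + 1 = 1.01550, so α − 1 = 0.01550
f^(α−1) = 0.673^(0.01550) = 0.993881
δ_res = (-14.4 + 1000) × 0.993881 − 1000 = 979.569 − 1000 = -20.43‰

-20.4‰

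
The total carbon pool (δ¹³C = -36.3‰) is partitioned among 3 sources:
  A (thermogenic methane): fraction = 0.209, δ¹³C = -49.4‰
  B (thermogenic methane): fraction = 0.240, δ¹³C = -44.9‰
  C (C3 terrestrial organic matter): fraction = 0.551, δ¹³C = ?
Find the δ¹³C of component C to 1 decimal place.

-27.6‰

Isotope mass balance: δ_bulk = Σ fᵢ·δᵢ.
-36.3 = 0.209×(-49.4) + 0.240×(-44.9) + 0.551×δ_C
0.551·δ_C = -36.3 − (-21.101) = -15.199
δ_C = -15.199 / 0.551 = -27.59‰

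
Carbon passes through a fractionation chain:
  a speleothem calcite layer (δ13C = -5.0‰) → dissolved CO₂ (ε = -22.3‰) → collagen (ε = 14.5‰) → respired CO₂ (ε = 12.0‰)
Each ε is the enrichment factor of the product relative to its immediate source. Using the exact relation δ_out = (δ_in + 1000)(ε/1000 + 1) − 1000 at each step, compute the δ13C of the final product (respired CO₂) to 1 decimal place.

-1.2‰

step 1: δ = (-5.00 + 1000)·(-22.3/1000 + 1) − 1000 = -27.19‰
step 2: δ = (-27.19 + 1000)·(14.5/1000 + 1) − 1000 = -13.08‰
step 3: δ = (-13.08 + 1000)·(12.0/1000 + 1) − 1000 = -1.24‰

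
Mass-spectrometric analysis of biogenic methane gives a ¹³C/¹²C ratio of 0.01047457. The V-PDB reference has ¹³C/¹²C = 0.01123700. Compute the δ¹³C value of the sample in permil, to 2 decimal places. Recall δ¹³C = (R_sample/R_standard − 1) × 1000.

δ¹³C = (R_sample / R_standard − 1) × 1000
R_sample / R_standard = 0.01047457 / 0.01123700 = 0.932150
δ¹³C = (0.932150 − 1) × 1000 = -67.850 permil

-67.85 permil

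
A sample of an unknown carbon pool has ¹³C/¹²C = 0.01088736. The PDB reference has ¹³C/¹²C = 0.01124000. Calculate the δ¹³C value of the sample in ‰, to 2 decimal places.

-31.37‰

δ¹³C = (R_sample / R_standard − 1) × 1000
R_sample / R_standard = 0.01088736 / 0.01124000 = 0.968626
δ¹³C = (0.968626 − 1) × 1000 = -31.374‰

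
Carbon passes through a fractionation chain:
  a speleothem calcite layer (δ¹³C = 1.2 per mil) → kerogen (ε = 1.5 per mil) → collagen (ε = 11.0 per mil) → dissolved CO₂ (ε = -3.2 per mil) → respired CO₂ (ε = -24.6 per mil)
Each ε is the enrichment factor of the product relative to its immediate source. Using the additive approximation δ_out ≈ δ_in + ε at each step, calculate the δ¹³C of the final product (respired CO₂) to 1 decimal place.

-14.1 per mil

step 1: δ ≈ 1.2 + (1.5) = 2.7 per mil
step 2: δ ≈ 2.7 + (11.0) = 13.7 per mil
step 3: δ ≈ 13.7 + (-3.2) = 10.5 per mil
step 4: δ ≈ 10.5 + (-24.6) = -14.1 per mil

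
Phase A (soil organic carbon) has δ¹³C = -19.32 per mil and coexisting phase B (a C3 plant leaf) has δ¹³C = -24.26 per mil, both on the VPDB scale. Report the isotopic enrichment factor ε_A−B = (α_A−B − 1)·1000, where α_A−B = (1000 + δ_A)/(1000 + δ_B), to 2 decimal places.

5.06 per mil

α_A−B = (1000 + -19.32) / (1000 + -24.26) = 980.68 / 975.74 = 1.005063
ε_A−B = (1.005063 − 1) × 1000 = 5.063 per mil
(The approximation ε ≈ δ_A − δ_B would give 4.94 per mil.)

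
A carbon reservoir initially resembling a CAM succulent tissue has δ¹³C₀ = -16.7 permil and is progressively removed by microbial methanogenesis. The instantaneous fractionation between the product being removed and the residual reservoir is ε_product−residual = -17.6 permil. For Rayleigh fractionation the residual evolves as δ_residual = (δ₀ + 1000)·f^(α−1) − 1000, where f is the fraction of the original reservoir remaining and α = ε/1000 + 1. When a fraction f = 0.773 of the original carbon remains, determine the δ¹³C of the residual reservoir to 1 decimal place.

-12.2 permil

Rayleigh residual: δ_res = (δ₀ + 1000)·f^(α−1) − 1000
α = ε/1000 + 1 = 0.98240, so α − 1 = -0.01760
f^(α−1) = 0.773^(-0.01760) = 1.004542
δ_res = (-16.7 + 1000) × 1.004542 − 1000 = 987.766 − 1000 = -12.23 permil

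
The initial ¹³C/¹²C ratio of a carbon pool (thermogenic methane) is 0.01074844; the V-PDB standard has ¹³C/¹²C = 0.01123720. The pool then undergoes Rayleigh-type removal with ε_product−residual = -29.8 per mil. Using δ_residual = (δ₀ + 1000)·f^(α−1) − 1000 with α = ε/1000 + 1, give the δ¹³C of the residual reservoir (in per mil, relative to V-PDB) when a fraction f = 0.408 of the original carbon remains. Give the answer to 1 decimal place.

δ₀ = (0.01074844/0.01123720 − 1)×1000 = (0.956505 − 1)×1000 = -43.495 per mil
α − 1 = ε/1000 = -0.0298
f^(α−1) = 0.408^(-0.0298) = 1.027075
δ_res = (-43.495 + 1000) × 1.027075 − 1000 = 982.403 − 1000 = -17.60 per mil

-17.6 per mil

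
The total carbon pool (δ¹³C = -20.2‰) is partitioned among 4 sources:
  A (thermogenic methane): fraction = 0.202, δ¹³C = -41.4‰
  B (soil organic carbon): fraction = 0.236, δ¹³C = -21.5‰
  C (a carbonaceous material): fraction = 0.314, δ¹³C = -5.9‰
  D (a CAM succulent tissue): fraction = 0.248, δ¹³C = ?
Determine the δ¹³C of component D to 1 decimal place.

-19.8‰

Isotope mass balance: δ_bulk = Σ fᵢ·δᵢ.
-20.2 = 0.202×(-41.4) + 0.236×(-21.5) + 0.314×(-5.9) + 0.248×δ_D
0.248·δ_D = -20.2 − (-15.289) = -4.911
δ_D = -4.911 / 0.248 = -19.80‰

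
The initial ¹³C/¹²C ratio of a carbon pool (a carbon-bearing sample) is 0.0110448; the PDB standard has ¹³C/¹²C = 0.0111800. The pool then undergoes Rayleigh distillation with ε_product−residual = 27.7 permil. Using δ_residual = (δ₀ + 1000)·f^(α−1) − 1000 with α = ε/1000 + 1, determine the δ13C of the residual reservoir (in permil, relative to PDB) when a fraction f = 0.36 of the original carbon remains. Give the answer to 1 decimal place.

-39.7 permil

δ₀ = (0.0110448/0.0111800 − 1)×1000 = (0.987907 − 1)×1000 = -12.093 permil
α − 1 = ε/1000 = 0.0277
f^(α−1) = 0.36^(0.0277) = 0.972097
δ_res = (-12.093 + 1000) × 0.972097 − 1000 = 960.341 − 1000 = -39.66 permil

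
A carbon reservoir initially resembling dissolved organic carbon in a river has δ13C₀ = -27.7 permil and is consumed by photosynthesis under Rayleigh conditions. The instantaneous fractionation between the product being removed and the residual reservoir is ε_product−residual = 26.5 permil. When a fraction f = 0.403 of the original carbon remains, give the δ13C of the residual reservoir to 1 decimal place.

Rayleigh residual: δ_res = (δ₀ + 1000)·f^(α−1) − 1000
α = ε/1000 + 1 = 1.02650, so α − 1 = 0.02650
f^(α−1) = 0.403^(0.02650) = 0.976204
δ_res = (-27.7 + 1000) × 0.976204 − 1000 = 949.163 − 1000 = -50.84 permil

-50.8 permil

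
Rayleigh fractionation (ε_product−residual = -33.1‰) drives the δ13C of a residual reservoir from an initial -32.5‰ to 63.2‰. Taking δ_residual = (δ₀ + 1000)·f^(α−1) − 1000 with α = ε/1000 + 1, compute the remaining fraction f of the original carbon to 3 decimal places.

α − 1 = ε/1000 = -0.0331
(δ_res + 1000)/(δ₀ + 1000) = (63.2 + 1000)/(-32.5 + 1000) = 1063.2/967.5 = 1.098915
f = 1.098915^(1/-0.0331) = exp(ln(1.098915)/-0.0331) = exp(0.09432/-0.0331)
f = exp(-2.8496) = 0.0579

0.058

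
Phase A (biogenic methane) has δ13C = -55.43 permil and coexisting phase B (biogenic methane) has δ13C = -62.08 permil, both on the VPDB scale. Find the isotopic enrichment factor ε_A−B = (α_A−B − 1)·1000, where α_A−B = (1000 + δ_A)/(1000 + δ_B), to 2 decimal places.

7.09 permil

α_A−B = (1000 + -55.43) / (1000 + -62.08) = 944.57 / 937.92 = 1.007090
ε_A−B = (1.007090 − 1) × 1000 = 7.090 permil
(The approximation ε ≈ δ_A − δ_B would give 6.65 permil.)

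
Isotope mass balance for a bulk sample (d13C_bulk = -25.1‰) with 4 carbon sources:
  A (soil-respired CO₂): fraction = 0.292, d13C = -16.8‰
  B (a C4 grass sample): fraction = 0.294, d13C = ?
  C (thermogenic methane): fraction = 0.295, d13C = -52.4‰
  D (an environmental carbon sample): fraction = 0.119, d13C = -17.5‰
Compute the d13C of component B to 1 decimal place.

Isotope mass balance: δ_bulk = Σ fᵢ·δᵢ.
-25.1 = 0.292×(-16.8) + 0.294×δ_B + 0.295×(-52.4) + 0.119×(-17.5)
0.294·δ_B = -25.1 − (-22.446) = -2.654
δ_B = -2.654 / 0.294 = -9.03‰

-9.0‰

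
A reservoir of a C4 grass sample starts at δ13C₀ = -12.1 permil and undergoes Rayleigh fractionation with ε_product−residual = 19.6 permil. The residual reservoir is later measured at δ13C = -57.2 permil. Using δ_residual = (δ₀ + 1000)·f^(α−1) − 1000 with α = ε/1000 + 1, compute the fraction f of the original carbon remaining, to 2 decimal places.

α − 1 = ε/1000 = 0.0196
(δ_res + 1000)/(δ₀ + 1000) = (-57.2 + 1000)/(-12.1 + 1000) = 942.8/987.9 = 0.954348
f = 0.954348^(1/0.0196) = exp(ln(0.954348)/0.0196) = exp(-0.04673/0.0196)
f = exp(-2.3840) = 0.0922

0.09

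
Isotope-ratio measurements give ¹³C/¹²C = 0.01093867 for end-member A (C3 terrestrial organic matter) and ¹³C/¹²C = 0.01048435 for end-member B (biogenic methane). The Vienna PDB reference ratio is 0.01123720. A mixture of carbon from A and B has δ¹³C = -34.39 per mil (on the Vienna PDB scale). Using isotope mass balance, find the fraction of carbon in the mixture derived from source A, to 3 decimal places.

δ_A = (0.01093867/0.01123720 − 1)×1000 = (0.973434 − 1)×1000 = -26.566 per mil
δ_B = (0.01048435/0.01123720 − 1)×1000 = (0.933004 − 1)×1000 = -66.996 per mil
f_A = (δ_mix − δ_B)/(δ_A − δ_B) = (-34.39 − (-66.996))/(-26.566 − (-66.996))
f_A = 32.606 / 40.430 = 0.8065

0.806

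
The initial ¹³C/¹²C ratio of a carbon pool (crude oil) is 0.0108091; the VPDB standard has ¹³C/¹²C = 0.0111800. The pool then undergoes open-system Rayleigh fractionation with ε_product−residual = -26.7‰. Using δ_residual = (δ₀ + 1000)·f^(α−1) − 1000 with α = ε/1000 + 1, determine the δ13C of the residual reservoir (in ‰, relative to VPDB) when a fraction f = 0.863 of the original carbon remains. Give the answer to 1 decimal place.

δ₀ = (0.0108091/0.0111800 − 1)×1000 = (0.966825 − 1)×1000 = -33.175‰
α − 1 = ε/1000 = -0.0267
f^(α−1) = 0.863^(-0.0267) = 1.003942
δ_res = (-33.175 + 1000) × 1.003942 − 1000 = 970.636 − 1000 = -29.36‰

-29.4‰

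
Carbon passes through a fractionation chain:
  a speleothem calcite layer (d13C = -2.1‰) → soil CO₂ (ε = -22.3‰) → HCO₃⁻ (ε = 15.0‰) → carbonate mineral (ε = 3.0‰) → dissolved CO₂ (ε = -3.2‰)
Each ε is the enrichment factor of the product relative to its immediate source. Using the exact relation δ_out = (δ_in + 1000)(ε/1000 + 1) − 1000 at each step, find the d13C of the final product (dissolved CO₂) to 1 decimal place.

step 1: δ = (-2.10 + 1000)·(-22.3/1000 + 1) − 1000 = -24.35‰
step 2: δ = (-24.35 + 1000)·(15.0/1000 + 1) − 1000 = -9.72‰
step 3: δ = (-9.72 + 1000)·(3.0/1000 + 1) − 1000 = -6.75‰
step 4: δ = (-6.75 + 1000)·(-3.2/1000 + 1) − 1000 = -9.93‰

-9.9‰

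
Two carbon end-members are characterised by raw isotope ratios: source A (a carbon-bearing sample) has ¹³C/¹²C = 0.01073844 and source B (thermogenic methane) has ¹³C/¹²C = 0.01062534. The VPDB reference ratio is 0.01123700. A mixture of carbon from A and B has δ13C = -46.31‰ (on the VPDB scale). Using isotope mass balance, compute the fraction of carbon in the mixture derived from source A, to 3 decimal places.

δ_A = (0.01073844/0.01123700 − 1)×1000 = (0.955632 − 1)×1000 = -44.368‰
δ_B = (0.01062534/0.01123700 − 1)×1000 = (0.945567 − 1)×1000 = -54.433‰
f_A = (δ_mix − δ_B)/(δ_A − δ_B) = (-46.31 − (-54.433))/(-44.368 − (-54.433))
f_A = 8.123 / 10.065 = 0.8070

0.807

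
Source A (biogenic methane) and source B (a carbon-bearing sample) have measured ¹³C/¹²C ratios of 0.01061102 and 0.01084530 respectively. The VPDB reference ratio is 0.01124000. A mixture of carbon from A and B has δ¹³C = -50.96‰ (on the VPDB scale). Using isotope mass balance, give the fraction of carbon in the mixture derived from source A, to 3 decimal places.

δ_A = (0.01061102/0.01124000 − 1)×1000 = (0.944041 − 1)×1000 = -55.959‰
δ_B = (0.01084530/0.01124000 − 1)×1000 = (0.964884 − 1)×1000 = -35.116‰
f_A = (δ_mix − δ_B)/(δ_A − δ_B) = (-50.96 − (-35.116))/(-55.959 − (-35.116))
f_A = -15.844 / -20.843 = 0.7602

0.760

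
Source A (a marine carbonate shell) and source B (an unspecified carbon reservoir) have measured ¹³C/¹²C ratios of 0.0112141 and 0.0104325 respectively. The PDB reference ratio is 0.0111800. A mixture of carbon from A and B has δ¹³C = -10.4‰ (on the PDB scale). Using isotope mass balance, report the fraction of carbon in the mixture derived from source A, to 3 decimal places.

0.808

δ_A = (0.0112141/0.0111800 − 1)×1000 = (1.003050 − 1)×1000 = 3.050‰
δ_B = (0.0104325/0.0111800 − 1)×1000 = (0.933140 − 1)×1000 = -66.860‰
f_A = (δ_mix − δ_B)/(δ_A − δ_B) = (-10.4 − (-66.860))/(3.050 − (-66.860))
f_A = 56.460 / 69.911 = 0.8076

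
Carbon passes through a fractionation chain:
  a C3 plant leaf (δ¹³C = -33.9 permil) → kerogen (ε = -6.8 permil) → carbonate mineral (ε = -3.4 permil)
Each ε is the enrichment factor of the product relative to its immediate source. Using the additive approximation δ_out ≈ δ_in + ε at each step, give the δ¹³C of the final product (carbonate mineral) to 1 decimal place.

-44.1 permil

step 1: δ ≈ -33.9 + (-6.8) = -40.7 permil
step 2: δ ≈ -40.7 + (-3.4) = -44.1 permil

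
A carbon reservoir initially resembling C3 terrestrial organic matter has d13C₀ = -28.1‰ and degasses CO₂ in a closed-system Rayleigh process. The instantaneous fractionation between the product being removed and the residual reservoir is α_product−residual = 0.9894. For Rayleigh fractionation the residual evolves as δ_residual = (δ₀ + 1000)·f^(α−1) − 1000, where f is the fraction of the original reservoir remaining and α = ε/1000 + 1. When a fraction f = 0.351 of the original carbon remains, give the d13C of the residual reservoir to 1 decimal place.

Rayleigh residual: δ_res = (δ₀ + 1000)·f^(α−1) − 1000
α − 1 = -0.01060
f^(α−1) = 0.351^(-0.01060) = 1.011160
δ_res = (-28.1 + 1000) × 1.011160 − 1000 = 982.746 − 1000 = -17.25‰

-17.3‰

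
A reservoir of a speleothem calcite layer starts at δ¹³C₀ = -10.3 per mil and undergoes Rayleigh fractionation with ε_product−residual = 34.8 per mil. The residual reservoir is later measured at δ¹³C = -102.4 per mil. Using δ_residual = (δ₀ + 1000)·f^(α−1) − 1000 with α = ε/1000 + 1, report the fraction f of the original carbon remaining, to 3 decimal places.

0.060

α − 1 = ε/1000 = 0.0348
(δ_res + 1000)/(δ₀ + 1000) = (-102.4 + 1000)/(-10.3 + 1000) = 897.6/989.7 = 0.906941
f = 0.906941^(1/0.0348) = exp(ln(0.906941)/0.0348) = exp(-0.09768/0.0348)
f = exp(-2.8068) = 0.0604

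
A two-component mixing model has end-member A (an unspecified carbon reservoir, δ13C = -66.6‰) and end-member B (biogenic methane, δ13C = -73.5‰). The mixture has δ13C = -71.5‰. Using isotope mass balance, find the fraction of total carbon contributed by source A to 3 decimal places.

0.290

δ_mix = f_A·δ_A + (1 − f_A)·δ_B  ⇒  f_A = (δ_mix − δ_B)/(δ_A − δ_B)
f_A = (-71.5 − (-73.5)) / (-66.6 − (-73.5))
f_A = 2.0 / 6.9 = 0.2899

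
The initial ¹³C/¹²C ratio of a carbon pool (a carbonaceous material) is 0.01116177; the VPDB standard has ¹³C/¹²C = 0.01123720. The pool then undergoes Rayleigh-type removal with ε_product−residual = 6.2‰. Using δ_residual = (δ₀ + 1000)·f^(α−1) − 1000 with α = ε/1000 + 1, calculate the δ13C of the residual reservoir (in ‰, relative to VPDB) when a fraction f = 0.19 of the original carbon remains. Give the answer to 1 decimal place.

δ₀ = (0.01116177/0.01123720 − 1)×1000 = (0.993287 − 1)×1000 = -6.713‰
α − 1 = ε/1000 = 0.0062
f^(α−1) = 0.19^(0.0062) = 0.989756
δ_res = (-6.713 + 1000) × 0.989756 − 1000 = 983.113 − 1000 = -16.89‰

-16.9‰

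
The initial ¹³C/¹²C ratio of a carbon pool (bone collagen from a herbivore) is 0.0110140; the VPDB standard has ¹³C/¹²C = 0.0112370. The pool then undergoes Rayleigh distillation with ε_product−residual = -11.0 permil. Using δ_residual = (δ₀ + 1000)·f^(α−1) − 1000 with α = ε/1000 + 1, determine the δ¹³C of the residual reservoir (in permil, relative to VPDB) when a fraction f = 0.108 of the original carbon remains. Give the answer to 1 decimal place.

δ₀ = (0.0110140/0.0112370 − 1)×1000 = (0.980155 − 1)×1000 = -19.845 permil
α − 1 = ε/1000 = -0.0110
f^(α−1) = 0.108^(-0.0110) = 1.024784
δ_res = (-19.845 + 1000) × 1.024784 − 1000 = 1004.447 − 1000 = 4.45 permil

4.4 permil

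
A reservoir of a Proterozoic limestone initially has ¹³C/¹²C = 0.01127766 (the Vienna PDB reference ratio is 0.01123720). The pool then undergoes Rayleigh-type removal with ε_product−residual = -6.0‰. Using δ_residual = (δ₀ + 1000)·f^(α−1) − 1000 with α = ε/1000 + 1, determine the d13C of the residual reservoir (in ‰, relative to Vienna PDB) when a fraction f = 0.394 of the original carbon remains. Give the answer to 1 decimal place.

9.2‰

δ₀ = (0.01127766/0.01123720 − 1)×1000 = (1.003601 − 1)×1000 = 3.601‰
α − 1 = ε/1000 = -0.0060
f^(α−1) = 0.394^(-0.0060) = 1.005604
δ_res = (3.601 + 1000) × 1.005604 − 1000 = 1009.225 − 1000 = 9.22‰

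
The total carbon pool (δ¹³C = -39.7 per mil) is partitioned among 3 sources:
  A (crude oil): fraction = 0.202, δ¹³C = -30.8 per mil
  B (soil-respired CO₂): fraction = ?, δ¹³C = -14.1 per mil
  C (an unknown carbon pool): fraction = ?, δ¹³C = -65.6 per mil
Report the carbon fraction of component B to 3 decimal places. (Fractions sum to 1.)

Let f_B and f_C be the unknown fractions; fractions sum to 1 so f_B + f_C = 0.798.
Mass balance: Σ fᵢ·δᵢ = δ_bulk ⇒ f_B·(-14.1) + f_C·(-65.6) = -39.7 − (-6.222) = -33.478
Substitute f_C = 0.798 − f_B:
f_B·(-14.1 − -65.6) = -33.478 − 0.798×(-65.6) = 18.870
f_B = 18.870 / 51.5 = 0.3664

0.366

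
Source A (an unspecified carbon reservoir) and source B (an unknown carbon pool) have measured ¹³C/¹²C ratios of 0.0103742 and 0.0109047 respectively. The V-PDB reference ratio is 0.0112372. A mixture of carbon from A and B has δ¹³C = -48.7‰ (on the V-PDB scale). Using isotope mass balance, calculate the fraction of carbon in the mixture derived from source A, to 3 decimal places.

δ_A = (0.0103742/0.0112372 − 1)×1000 = (0.923202 − 1)×1000 = -76.798‰
δ_B = (0.0109047/0.0112372 − 1)×1000 = (0.970411 − 1)×1000 = -29.589‰
f_A = (δ_mix − δ_B)/(δ_A − δ_B) = (-48.7 − (-29.589))/(-76.798 − (-29.589))
f_A = -19.111 / -47.209 = 0.4048

0.405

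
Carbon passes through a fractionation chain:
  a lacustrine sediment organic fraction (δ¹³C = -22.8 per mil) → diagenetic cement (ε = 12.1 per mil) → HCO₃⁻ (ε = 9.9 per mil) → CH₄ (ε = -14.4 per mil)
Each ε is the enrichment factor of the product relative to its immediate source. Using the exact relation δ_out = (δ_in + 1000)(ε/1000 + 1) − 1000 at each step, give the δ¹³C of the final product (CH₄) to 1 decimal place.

step 1: δ = (-22.80 + 1000)·(12.1/1000 + 1) − 1000 = -10.98 per mil
step 2: δ = (-10.98 + 1000)·(9.9/1000 + 1) − 1000 = -1.18 per mil
step 3: δ = (-1.18 + 1000)·(-14.4/1000 + 1) − 1000 = -15.57 per mil

-15.6 per mil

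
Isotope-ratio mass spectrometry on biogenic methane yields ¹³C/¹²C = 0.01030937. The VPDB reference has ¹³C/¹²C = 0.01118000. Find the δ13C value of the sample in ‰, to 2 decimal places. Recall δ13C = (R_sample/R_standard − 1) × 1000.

δ13C = (R_sample / R_standard − 1) × 1000
R_sample / R_standard = 0.01030937 / 0.01118000 = 0.922126
δ13C = (0.922126 − 1) × 1000 = -77.874‰

-77.87‰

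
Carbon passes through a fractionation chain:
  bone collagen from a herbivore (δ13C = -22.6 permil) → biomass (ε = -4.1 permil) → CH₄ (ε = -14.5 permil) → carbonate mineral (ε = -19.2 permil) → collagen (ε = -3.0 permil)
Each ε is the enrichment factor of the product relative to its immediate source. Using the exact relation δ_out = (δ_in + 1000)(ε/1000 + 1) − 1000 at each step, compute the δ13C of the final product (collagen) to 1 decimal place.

step 1: δ = (-22.60 + 1000)·(-4.1/1000 + 1) − 1000 = -26.61 permil
step 2: δ = (-26.61 + 1000)·(-14.5/1000 + 1) − 1000 = -40.72 permil
step 3: δ = (-40.72 + 1000)·(-19.2/1000 + 1) − 1000 = -59.14 permil
step 4: δ = (-59.14 + 1000)·(-3.0/1000 + 1) − 1000 = -61.96 permil

-62.0 permil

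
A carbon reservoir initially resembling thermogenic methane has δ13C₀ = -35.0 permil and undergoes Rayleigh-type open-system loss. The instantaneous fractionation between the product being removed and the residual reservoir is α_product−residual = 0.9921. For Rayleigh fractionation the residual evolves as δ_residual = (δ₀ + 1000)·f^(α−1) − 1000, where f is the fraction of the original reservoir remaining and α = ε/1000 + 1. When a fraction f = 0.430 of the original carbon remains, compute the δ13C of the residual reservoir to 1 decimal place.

-28.5 permil

Rayleigh residual: δ_res = (δ₀ + 1000)·f^(α−1) − 1000
α − 1 = -0.00790
f^(α−1) = 0.430^(-0.00790) = 1.006690
δ_res = (-35.0 + 1000) × 1.006690 − 1000 = 971.456 − 1000 = -28.54 permil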